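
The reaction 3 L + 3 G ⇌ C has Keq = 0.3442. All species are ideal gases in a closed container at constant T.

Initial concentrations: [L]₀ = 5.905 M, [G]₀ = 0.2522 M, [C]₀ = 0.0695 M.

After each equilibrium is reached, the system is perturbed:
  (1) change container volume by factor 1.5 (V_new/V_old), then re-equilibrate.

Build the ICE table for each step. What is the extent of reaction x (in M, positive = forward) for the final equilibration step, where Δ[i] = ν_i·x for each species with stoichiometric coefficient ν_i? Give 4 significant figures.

x = -0.01991 M

Q₀ = 0.02104 vs Keq = 0.3442 ⇒ Q<K, forward
Step 1:
                    L           G           C
  Initial       5.905      0.2522      0.0695
  Change      -0.1325     -0.1325     0.04415
  Equil         5.773      0.1197      0.1137
  solve Keq expr → x = 0.04415; check Q = 0.3442
Then change container volume by factor 1.5 (V_new/V_old).
Step 2:
                    L           G           C
  Initial       3.848     0.07982     0.07577
  Change      0.05974     0.05974    -0.01991
  Equil         3.908      0.1396     0.05586
  solve Keq expr → x = -0.01991; check Q = 0.3442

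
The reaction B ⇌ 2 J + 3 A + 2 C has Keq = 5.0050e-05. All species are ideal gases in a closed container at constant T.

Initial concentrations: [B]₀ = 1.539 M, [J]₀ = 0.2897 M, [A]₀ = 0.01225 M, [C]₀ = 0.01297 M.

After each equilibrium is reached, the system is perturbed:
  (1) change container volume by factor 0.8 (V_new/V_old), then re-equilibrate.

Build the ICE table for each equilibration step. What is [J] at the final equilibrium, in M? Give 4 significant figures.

Q₀ = 1.6863e-11 vs Keq = 5.0050e-05 ⇒ Q<K, forward
Step 1:
                    B           J           A           C
  I             1.539      0.2897     0.01225     0.01297
  C          -0.07592      0.1518      0.2278      0.1518
  E             1.463      0.4415        0.24      0.1648
  solve Keq expr → x = 0.07592; check Q = 5.0050e-05
Then change container volume by factor 0.8 (V_new/V_old).
Step 2:
                    B           J           A           C
  I             1.829      0.5519         0.3       0.206
  C           0.02109    -0.04217    -0.06326    -0.04217
  E              1.85      0.5098      0.2368      0.1638
  solve Keq expr → x = -0.02109; check Q = 5.0050e-05

[J]_eq = 0.5098 M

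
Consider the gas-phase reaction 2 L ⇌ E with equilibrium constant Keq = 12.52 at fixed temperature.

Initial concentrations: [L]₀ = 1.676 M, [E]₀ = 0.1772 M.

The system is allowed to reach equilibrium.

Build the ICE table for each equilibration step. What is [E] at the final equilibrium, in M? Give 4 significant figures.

[E]_eq = 0.8825 M

Q₀ = 0.06308 vs Keq = 12.52 ⇒ Q<K, forward
Step 1:
                  L         E
  I           1.676    0.1772
  C          -1.411    0.7053
  E          0.2655    0.8825
  solve Keq expr → x = 0.7053; check Q = 12.52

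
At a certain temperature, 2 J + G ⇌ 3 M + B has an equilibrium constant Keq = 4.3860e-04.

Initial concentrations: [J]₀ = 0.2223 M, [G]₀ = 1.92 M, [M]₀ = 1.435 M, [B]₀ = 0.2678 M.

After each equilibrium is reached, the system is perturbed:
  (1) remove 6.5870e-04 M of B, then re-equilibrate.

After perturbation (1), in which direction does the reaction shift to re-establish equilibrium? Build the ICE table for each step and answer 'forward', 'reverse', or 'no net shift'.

Q₀ = 8.34 vs Keq = 4.3860e-04 ⇒ Q>K, reverse
Step 1:
                  J         G         M         B
  init       0.2223      1.92     1.435    0.2678
  Δ          0.5314    0.2657   -0.7971   -0.2657
  eq         0.7537     2.186    0.6379  0.002098
  solve Keq expr → x = -0.2657; check Q = 4.3860e-04
Then remove 6.5870e-04 M of B.
Step 2:
                  J         G         M         B
  init       0.7537     2.186    0.6379  0.001439
  Δ       -0.001265 -6.3251e-04  0.001898 6.3251e-04
  eq         0.7524     2.185    0.6398  0.002072
  solve Keq expr → x = 6.3251e-04; check Q = 4.3860e-04

Direction: forward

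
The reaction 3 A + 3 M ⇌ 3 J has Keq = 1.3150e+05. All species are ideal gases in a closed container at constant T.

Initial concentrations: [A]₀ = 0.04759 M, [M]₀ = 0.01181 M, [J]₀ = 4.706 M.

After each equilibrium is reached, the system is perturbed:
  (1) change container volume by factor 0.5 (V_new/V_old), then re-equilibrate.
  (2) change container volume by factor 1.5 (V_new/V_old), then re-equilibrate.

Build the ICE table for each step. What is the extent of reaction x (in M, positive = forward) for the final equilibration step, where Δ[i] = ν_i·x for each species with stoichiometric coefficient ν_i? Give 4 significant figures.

Q₀ = 5.8703e+11 vs Keq = 1.3150e+05 ⇒ Q>K, reverse
Step 1:
                    A           M           J
  init        0.04759     0.01181       4.706
  Δ            0.2663      0.2663     -0.2663
  eq           0.3139      0.2781        4.44
  solve Keq expr → x = -0.08877; check Q = 1.3150e+05
Then change container volume by factor 0.5 (V_new/V_old).
Step 2:
                    A           M           J
  init         0.6278      0.5563       8.879
  Δ           -0.1687     -0.1687      0.1687
  eq           0.4591      0.3876       9.048
  solve Keq expr → x = 0.05623; check Q = 1.3150e+05
Then change container volume by factor 1.5 (V_new/V_old).
Step 3:
                    A           M           J
  init         0.3061      0.2584       6.032
  Δ           0.06127     0.06127    -0.06127
  eq           0.3673      0.3196       5.971
  solve Keq expr → x = -0.02042; check Q = 1.3150e+05

x = -0.02042 M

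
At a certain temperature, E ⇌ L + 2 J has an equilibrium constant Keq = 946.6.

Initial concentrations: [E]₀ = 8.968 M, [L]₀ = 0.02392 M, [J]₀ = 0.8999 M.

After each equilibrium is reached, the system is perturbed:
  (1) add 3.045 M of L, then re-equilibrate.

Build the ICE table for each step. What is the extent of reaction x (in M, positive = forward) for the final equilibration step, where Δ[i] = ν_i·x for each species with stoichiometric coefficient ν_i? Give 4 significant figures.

x = -0.4024 M

Q₀ = 0.00216 vs Keq = 946.6 ⇒ Q<K, forward
Step 1:
                   E          L          J
  Initial      8.968    0.02392     0.8999
  Change      -7.189      7.189      14.38
  Equil        1.779      7.213      15.28
  solve Keq expr → x = 7.189; check Q = 946.6
Then add 3.045 M of L.
Step 2:
                   E          L          J
  Initial      1.779      10.26      15.28
  Change      0.4024    -0.4024    -0.8048
  Equil        2.181      9.856      14.47
  solve Keq expr → x = -0.4024; check Q = 946.6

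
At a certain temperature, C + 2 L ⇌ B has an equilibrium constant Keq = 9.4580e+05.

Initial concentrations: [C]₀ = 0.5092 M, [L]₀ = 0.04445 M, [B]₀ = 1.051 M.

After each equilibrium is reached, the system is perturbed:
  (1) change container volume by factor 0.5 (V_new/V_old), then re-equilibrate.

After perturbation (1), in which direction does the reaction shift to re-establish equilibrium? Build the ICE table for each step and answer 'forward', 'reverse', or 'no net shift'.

Direction: forward

Q₀ = 1045 vs Keq = 9.4580e+05 ⇒ Q<K, forward
Step 1:
                  C         L         B
  init       0.5092   0.04445     1.051
  Δ        -0.02146  -0.04293   0.02146
  eq         0.4877  0.001525     1.072
  solve Keq expr → x = 0.02146; check Q = 9.4580e+05
Then change container volume by factor 0.5 (V_new/V_old).
Step 2:
                  C         L         B
  init       0.9755  0.003049     2.145
  Δ       -7.6194e-04 -0.001524 7.6194e-04
  eq         0.9747  0.001526     2.146
  solve Keq expr → x = 7.6194e-04; check Q = 9.4580e+05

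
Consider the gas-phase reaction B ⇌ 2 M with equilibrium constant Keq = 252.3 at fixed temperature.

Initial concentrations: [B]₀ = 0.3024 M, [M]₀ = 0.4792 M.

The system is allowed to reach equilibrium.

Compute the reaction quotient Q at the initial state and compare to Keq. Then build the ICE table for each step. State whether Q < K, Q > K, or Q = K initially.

Q₀ = 0.7594 vs Keq = 252.3 ⇒ Q<K, forward
Step 1:
                   B          M
  I           0.3024     0.4792
  C          -0.2978     0.5956
  E         0.004579      1.075
  solve Keq expr → x = 0.2978; check Q = 252.3

Q₀ = 0.7594; Q < K (proceeds forward)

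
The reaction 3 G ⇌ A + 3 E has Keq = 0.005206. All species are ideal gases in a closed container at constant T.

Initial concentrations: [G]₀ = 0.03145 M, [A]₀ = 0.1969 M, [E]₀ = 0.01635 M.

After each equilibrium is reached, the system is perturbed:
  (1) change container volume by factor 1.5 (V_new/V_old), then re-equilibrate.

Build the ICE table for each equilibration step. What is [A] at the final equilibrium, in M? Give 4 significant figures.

Q₀ = 0.02767 vs Keq = 0.005206 ⇒ Q>K, reverse
Step 1:
                   G          A          E
  Initial    0.03145     0.1969    0.01635
  Change    0.005353  -0.001784  -0.005353
  Equil       0.0368     0.1951      0.011
  solve Keq expr → x = -0.001784; check Q = 0.005206
Then change container volume by factor 1.5 (V_new/V_old).
Step 2:
                   G          A          E
  Initial    0.02454     0.1301   0.007332
  Change  -7.8649e-04 2.6216e-04 7.8649e-04
  Equil      0.02375     0.1303   0.008118
  solve Keq expr → x = 2.6216e-04; check Q = 0.005206

[A]_eq = 0.1303 M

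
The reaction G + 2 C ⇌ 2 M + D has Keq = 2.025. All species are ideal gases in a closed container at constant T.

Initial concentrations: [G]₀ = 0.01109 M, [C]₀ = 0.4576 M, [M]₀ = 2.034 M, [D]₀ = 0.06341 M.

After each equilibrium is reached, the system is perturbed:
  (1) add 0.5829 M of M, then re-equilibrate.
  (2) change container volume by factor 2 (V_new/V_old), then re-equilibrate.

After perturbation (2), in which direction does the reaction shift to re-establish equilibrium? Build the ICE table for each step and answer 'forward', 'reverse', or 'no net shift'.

Direction: no net shift

Q₀ = 113 vs Keq = 2.025 ⇒ Q>K, reverse
Step 1:
                    G           C           M           D
  init        0.01109      0.4576       2.034     0.06341
  Δ           0.05247      0.1049     -0.1049    -0.05247
  eq          0.06356      0.5625       1.929     0.01094
  solve Keq expr → x = -0.05247; check Q = 2.025
Then add 0.5829 M of M.
Step 2:
                    G           C           M           D
  init        0.06356      0.5625       2.512     0.01094
  Δ          0.003864    0.007729   -0.007729   -0.003864
  eq          0.06742      0.5703       2.504     0.00708
  solve Keq expr → x = -0.003864; check Q = 2.025
Then change container volume by factor 2 (V_new/V_old).
Step 3:
                    G           C           M           D
  init        0.03371      0.2851       1.252     0.00354
  Δ                 0           0           0           0
  eq          0.03371      0.2851       1.252     0.00354
  solve Keq expr → x = 0; check Q = 2.025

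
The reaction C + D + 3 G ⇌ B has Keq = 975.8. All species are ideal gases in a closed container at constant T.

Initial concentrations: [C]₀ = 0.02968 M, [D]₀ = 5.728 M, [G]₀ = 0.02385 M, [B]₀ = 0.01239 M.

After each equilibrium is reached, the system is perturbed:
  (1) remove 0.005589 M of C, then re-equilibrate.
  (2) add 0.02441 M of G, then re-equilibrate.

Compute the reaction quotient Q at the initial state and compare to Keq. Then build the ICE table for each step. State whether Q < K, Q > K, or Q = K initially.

Q₀ = 5372; Q > K (proceeds reverse)

Q₀ = 5372 vs Keq = 975.8 ⇒ Q>K, reverse
Step 1:
                    C           D           G           B
  Initial     0.02968       5.728     0.02385     0.01239
  Change     0.003915    0.003915     0.01175   -0.003915
  Equil        0.0336       5.732      0.0356    0.008475
  solve Keq expr → x = -0.003915; check Q = 975.8
Then remove 0.005589 M of C.
Step 2:
                    C           D           G           B
  Initial     0.02801       5.732      0.0356    0.008475
  Change   4.4927e-04  4.4927e-04    0.001348 -4.4927e-04
  Equil       0.02846       5.732     0.03694    0.008026
  solve Keq expr → x = -4.4927e-04; check Q = 975.8
Then add 0.02441 M of G.
Step 3:
                    C           D           G           B
  Initial     0.02846       5.732     0.06135    0.008026
  Change    -0.005007   -0.005007    -0.01502    0.005007
  Equil       0.02345       5.727     0.04633     0.01303
  solve Keq expr → x = 0.005007; check Q = 975.8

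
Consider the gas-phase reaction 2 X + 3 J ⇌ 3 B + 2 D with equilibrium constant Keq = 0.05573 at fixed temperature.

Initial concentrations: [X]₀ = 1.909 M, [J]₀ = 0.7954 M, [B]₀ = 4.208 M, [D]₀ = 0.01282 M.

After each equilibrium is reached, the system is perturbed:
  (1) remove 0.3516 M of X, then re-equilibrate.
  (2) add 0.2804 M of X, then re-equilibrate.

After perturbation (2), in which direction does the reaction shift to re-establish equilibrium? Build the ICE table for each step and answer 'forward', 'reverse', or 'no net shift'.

Q₀ = 0.006678 vs Keq = 0.05573 ⇒ Q<K, forward
Step 1:
                   X          J          B          D
  init         1.909     0.7954      4.208    0.01282
  Δ         -0.02124   -0.03186    0.03186    0.02124
  eq           1.888     0.7635       4.24    0.03406
  solve Keq expr → x = 0.01062; check Q = 0.05573
Then remove 0.3516 M of X.
Step 2:
                   X          J          B          D
  init         1.536     0.7635       4.24    0.03406
  Δ         0.005688   0.008531  -0.008531  -0.005688
  eq           1.542     0.7721      4.231    0.02837
  solve Keq expr → x = -0.002844; check Q = 0.05573
Then add 0.2804 M of X.
Step 3:
                   X          J          B          D
  init         1.822     0.7721      4.231    0.02837
  Δ        -0.004553   -0.00683    0.00683   0.004553
  eq           1.818     0.7652      4.238    0.03292
  solve Keq expr → x = 0.002277; check Q = 0.05573

Direction: forward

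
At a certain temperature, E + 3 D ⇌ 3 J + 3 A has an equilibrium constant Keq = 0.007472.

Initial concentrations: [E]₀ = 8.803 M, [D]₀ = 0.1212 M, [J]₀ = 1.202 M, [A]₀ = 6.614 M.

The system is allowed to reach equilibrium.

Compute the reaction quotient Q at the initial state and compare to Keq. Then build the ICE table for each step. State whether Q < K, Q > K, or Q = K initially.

Q₀ = 3.2060e+04; Q > K (proceeds reverse)

Q₀ = 3.2060e+04 vs Keq = 0.007472 ⇒ Q>K, reverse
Step 1:
                   E          D          J          A
  init         8.803     0.1212      1.202      6.614
  Δ           0.3701       1.11      -1.11      -1.11
  eq           9.173      1.232    0.09158      5.504
  solve Keq expr → x = -0.3701; check Q = 0.007472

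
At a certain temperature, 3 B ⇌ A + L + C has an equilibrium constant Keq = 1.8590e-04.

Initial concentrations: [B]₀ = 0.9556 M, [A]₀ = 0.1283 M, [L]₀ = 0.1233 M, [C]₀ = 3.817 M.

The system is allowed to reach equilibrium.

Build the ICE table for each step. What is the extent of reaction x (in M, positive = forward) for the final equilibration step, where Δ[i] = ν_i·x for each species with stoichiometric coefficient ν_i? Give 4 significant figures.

Q₀ = 0.0692 vs Keq = 1.8590e-04 ⇒ Q>K, reverse
Step 1:
                    B           A           L           C
  I            0.9556      0.1283      0.1233       3.817
  C             0.345      -0.115      -0.115      -0.115
  E             1.301      0.0133    0.008304       3.702
  solve Keq expr → x = -0.115; check Q = 1.8590e-04

x = -0.115 M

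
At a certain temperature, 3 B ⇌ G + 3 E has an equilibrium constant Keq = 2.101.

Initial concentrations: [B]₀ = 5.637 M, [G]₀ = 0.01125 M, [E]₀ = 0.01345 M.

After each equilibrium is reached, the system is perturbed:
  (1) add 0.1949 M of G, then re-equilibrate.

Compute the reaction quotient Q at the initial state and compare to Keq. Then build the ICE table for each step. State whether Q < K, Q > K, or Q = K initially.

Q₀ = 1.5282e-10; Q < K (proceeds forward)

Q₀ = 1.5282e-10 vs Keq = 2.101 ⇒ Q<K, forward
Step 1:
                    B           G           E
  init          5.637     0.01125     0.01345
  Δ            -3.134       1.045       3.134
  eq            2.503       1.056       3.148
  solve Keq expr → x = 1.045; check Q = 2.101
Then add 0.1949 M of G.
Step 2:
                    B           G           E
  init          2.503       1.251       3.148
  Δ           0.07013    -0.02338    -0.07013
  eq            2.573       1.228       3.078
  solve Keq expr → x = -0.02338; check Q = 2.101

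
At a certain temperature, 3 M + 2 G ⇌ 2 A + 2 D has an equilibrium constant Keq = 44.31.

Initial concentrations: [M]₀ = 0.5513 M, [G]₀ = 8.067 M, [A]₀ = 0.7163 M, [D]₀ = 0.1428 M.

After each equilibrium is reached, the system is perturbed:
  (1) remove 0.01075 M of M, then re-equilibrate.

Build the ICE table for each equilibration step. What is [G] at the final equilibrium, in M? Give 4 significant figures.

[G]_eq = 7.737 M

Q₀ = 9.5953e-04 vs Keq = 44.31 ⇒ Q<K, forward
Step 1:
                    M           G           A           D
  Initial      0.5513       8.067      0.7163      0.1428
  Change      -0.5054      -0.337       0.337       0.337
  Equil       0.04586        7.73       1.053      0.4798
  solve Keq expr → x = 0.1685; check Q = 44.31
Then remove 0.01075 M of M.
Step 2:
                    M           G           A           D
  Initial     0.03511        7.73       1.053      0.4798
  Change       0.0101    0.006733   -0.006733   -0.006733
  Equil       0.04521       7.737       1.047       0.473
  solve Keq expr → x = -0.003367; check Q = 44.31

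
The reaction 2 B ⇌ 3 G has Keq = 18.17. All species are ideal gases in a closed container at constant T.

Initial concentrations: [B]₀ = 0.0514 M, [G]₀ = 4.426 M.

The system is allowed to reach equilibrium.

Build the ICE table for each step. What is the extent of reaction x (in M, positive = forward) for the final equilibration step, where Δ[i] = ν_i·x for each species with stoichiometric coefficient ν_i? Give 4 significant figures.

x = -0.5324 M

Q₀ = 3.2818e+04 vs Keq = 18.17 ⇒ Q>K, reverse
Step 1:
                   B          G
  Initial     0.0514      4.426
  Change       1.065     -1.597
  Equil        1.116      2.829
  solve Keq expr → x = -0.5324; check Q = 18.17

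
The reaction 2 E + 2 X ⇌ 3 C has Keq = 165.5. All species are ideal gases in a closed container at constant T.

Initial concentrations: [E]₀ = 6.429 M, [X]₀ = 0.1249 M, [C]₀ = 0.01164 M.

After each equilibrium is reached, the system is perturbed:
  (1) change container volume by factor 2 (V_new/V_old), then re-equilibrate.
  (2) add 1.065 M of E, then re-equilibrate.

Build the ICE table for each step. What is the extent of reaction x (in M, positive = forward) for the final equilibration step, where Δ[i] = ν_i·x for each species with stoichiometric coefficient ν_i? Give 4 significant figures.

x = 9.4766e-05 M

Q₀ = 2.4459e-06 vs Keq = 165.5 ⇒ Q<K, forward
Step 1:
                  E         X         C
  I           6.429    0.1249   0.01164
  C         -0.1238   -0.1238    0.1857
  E           6.305  0.001081    0.1974
  solve Keq expr → x = 0.06191; check Q = 165.5
Then change container volume by factor 2 (V_new/V_old).
Step 2:
                  E         X         C
  I           3.153 5.4049e-04   0.09868
  C       2.2000e-04 2.2000e-04 -3.2999e-04
  E           3.153 7.6049e-04   0.09835
  solve Keq expr → x = -1.1000e-04; check Q = 165.5
Then add 1.065 M of E.
Step 3:
                  E         X         C
  I           4.218 7.6049e-04   0.09835
  C       -1.8953e-04 -1.8953e-04 2.8430e-04
  E           4.218 5.7096e-04   0.09864
  solve Keq expr → x = 9.4766e-05; check Q = 165.5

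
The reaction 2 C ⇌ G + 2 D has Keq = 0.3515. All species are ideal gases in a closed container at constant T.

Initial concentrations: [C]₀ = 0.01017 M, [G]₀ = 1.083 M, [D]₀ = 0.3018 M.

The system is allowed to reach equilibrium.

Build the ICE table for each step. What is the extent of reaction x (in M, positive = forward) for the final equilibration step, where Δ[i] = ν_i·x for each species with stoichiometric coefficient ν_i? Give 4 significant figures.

Q₀ = 953.7 vs Keq = 0.3515 ⇒ Q>K, reverse
Step 1:
                   C          G          D
  Initial    0.01017      1.083     0.3018
  Change      0.1853   -0.09266    -0.1853
  Equil       0.1955     0.9903     0.1165
  solve Keq expr → x = -0.09266; check Q = 0.3515

x = -0.09266 M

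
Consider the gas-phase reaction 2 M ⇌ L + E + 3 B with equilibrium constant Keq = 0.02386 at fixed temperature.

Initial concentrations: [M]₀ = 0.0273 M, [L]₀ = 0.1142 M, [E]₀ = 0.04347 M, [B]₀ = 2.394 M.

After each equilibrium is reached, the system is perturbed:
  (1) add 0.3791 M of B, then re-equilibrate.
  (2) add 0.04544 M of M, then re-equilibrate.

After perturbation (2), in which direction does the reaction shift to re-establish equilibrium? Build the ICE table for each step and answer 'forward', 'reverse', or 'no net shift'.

Direction: forward

Q₀ = 91.39 vs Keq = 0.02386 ⇒ Q>K, reverse
Step 1:
                    M           L           E           B
  Initial      0.0273      0.1142     0.04347       2.394
  Change       0.0862     -0.0431     -0.0431     -0.1293
  Equil        0.1135      0.0711  3.7214e-04       2.265
  solve Keq expr → x = -0.0431; check Q = 0.02386
Then add 0.3791 M of B.
Step 2:
                    M           L           E           B
  Initial      0.1135      0.0711  3.7214e-04       2.644
  Change   2.7308e-04 -1.3654e-04 -1.3654e-04 -4.0962e-04
  Equil        0.1138     0.07097  2.3560e-04       2.643
  solve Keq expr → x = -1.3654e-04; check Q = 0.02386
Then add 0.04544 M of M.
Step 3:
                    M           L           E           B
  Initial      0.1592     0.07097  2.3560e-04       2.643
  Change  -4.4290e-04  2.2145e-04  2.2145e-04  6.6436e-04
  Equil        0.1588     0.07119  4.5706e-04       2.644
  solve Keq expr → x = 2.2145e-04; check Q = 0.02386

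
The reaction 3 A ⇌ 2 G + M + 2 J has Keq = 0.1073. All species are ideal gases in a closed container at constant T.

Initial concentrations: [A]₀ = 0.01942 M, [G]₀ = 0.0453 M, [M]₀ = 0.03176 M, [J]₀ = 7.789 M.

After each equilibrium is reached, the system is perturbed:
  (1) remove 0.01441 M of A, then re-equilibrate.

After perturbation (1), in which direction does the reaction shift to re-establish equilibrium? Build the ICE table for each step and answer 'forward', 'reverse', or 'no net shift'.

Direction: reverse

Q₀ = 539.9 vs Keq = 0.1073 ⇒ Q>K, reverse
Step 1:
                  A         G         M         J
  init      0.01942    0.0453   0.03176     7.789
  Δ         0.05635  -0.03756  -0.01878  -0.03756
  eq        0.07577  0.007736   0.01298     7.751
  solve Keq expr → x = -0.01878; check Q = 0.1073
Then remove 0.01441 M of A.
Step 2:
                  A         G         M         J
  init      0.06136  0.007736   0.01298     7.751
  Δ        0.002367 -0.001578 -7.8892e-04 -0.001578
  eq        0.06372  0.006158   0.01219      7.75
  solve Keq expr → x = -7.8892e-04; check Q = 0.1073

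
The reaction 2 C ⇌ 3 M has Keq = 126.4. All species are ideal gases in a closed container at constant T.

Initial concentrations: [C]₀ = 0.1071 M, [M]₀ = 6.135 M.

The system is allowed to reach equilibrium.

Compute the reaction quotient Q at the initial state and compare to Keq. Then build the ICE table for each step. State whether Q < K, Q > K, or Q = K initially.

Q₀ = 2.0131e+04; Q > K (proceeds reverse)

Q₀ = 2.0131e+04 vs Keq = 126.4 ⇒ Q>K, reverse
Step 1:
                   C          M
  I           0.1071      6.135
  C           0.8471     -1.271
  E           0.9542      4.864
  solve Keq expr → x = -0.4236; check Q = 126.4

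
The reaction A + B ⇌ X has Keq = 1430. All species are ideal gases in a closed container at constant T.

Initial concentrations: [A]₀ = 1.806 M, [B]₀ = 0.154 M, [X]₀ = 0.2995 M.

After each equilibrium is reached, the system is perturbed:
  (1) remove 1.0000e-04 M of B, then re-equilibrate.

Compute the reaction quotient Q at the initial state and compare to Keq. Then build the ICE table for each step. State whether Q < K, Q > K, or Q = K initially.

Q₀ = 1.077; Q < K (proceeds forward)

Q₀ = 1.077 vs Keq = 1430 ⇒ Q<K, forward
Step 1:
                   A          B          X
  Initial      1.806      0.154     0.2995
  Change     -0.1538    -0.1538     0.1538
  Equil        1.652 1.9187e-04     0.4533
  solve Keq expr → x = 0.1538; check Q = 1430
Then remove 1.0000e-04 M of B.
Step 2:
                   A          B          X
  Initial      1.652 9.1866e-05     0.4533
  Change  9.9946e-05 9.9946e-05 -9.9946e-05
  Equil        1.652 1.9181e-04     0.4532
  solve Keq expr → x = -9.9946e-05; check Q = 1430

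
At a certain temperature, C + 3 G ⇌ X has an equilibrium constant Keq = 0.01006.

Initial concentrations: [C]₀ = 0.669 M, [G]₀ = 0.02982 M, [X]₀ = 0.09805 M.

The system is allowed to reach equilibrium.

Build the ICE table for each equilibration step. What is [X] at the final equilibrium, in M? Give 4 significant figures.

[X]_eq = 2.6040e-04 M

Q₀ = 5527 vs Keq = 0.01006 ⇒ Q>K, reverse
Step 1:
                   C          G          X
  I            0.669    0.02982    0.09805
  C          0.09779     0.2934   -0.09779
  E           0.7668     0.3232 2.6040e-04
  solve Keq expr → x = -0.09779; check Q = 0.01006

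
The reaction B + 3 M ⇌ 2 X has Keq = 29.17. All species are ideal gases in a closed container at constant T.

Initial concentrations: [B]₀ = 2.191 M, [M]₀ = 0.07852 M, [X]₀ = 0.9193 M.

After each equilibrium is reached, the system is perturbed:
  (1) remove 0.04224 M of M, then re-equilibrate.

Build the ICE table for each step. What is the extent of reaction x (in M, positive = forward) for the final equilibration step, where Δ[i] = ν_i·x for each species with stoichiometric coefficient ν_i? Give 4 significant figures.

x = -0.01247 M

Q₀ = 796.8 vs Keq = 29.17 ⇒ Q>K, reverse
Step 1:
                    B           M           X
  I             2.191     0.07852      0.9193
  C            0.0467      0.1401     -0.0934
  E             2.238      0.2186      0.8259
  solve Keq expr → x = -0.0467; check Q = 29.17
Then remove 0.04224 M of M.
Step 2:
                    B           M           X
  I             2.238      0.1764      0.8259
  C           0.01247     0.03742    -0.02495
  E              2.25      0.2138      0.8009
  solve Keq expr → x = -0.01247; check Q = 29.17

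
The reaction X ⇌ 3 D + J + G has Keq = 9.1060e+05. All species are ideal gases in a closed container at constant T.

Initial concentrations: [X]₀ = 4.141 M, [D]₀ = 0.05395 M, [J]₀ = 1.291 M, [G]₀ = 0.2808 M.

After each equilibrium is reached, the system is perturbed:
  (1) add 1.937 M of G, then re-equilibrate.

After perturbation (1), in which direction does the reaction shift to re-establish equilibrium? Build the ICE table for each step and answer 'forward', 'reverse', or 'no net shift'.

Direction: reverse

Q₀ = 1.3747e-05 vs Keq = 9.1060e+05 ⇒ Q<K, forward
Step 1:
                    X           D           J           G
  Initial       4.141     0.05395       1.291      0.2808
  Change       -4.093       12.28       4.093       4.093
  Equil       0.04848       12.33       5.384       4.373
  solve Keq expr → x = 4.093; check Q = 9.1060e+05
Then add 1.937 M of G.
Step 2:
                    X           D           J           G
  Initial     0.04848       12.33       5.384        6.31
  Change      0.01999    -0.05996    -0.01999    -0.01999
  Equil       0.06847       12.27       5.364        6.29
  solve Keq expr → x = -0.01999; check Q = 9.1060e+05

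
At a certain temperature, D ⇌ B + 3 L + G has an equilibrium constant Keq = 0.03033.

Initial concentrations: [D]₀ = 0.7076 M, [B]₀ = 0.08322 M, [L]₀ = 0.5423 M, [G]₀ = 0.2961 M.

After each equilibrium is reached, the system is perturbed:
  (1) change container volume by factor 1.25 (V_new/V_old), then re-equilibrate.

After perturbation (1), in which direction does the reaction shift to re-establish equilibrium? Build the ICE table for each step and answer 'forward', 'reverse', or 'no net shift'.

Q₀ = 0.005554 vs Keq = 0.03033 ⇒ Q<K, forward
Step 1:
                  D         B         L         G
  init       0.7076   0.08322    0.5423    0.2961
  Δ        -0.06092   0.06092    0.1827   0.06092
  eq         0.6467    0.1441     0.725     0.357
  solve Keq expr → x = 0.06092; check Q = 0.03033
Then change container volume by factor 1.25 (V_new/V_old).
Step 2:
                  D         B         L         G
  init       0.5173    0.1153      0.58    0.2856
  Δ        -0.03272   0.03272   0.09815   0.03272
  eq         0.4846     0.148    0.6782    0.3183
  solve Keq expr → x = 0.03272; check Q = 0.03033

Direction: forward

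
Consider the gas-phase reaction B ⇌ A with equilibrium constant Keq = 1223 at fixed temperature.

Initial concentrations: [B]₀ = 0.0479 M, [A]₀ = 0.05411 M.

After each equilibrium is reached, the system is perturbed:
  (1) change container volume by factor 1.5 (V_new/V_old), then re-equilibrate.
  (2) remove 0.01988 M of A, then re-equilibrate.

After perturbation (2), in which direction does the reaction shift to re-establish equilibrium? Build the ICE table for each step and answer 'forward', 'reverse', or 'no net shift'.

Direction: forward

Q₀ = 1.13 vs Keq = 1223 ⇒ Q<K, forward
Step 1:
                    B           A
  Initial      0.0479     0.05411
  Change     -0.04782     0.04782
  Equil    8.3342e-05      0.1019
  solve Keq expr → x = 0.04782; check Q = 1223
Then change container volume by factor 1.5 (V_new/V_old).
Step 2:
                    B           A
  Initial  5.5561e-05     0.06795
  Change            0           0
  Equil    5.5561e-05     0.06795
  solve Keq expr → x = 0; check Q = 1223
Then remove 0.01988 M of A.
Step 3:
                    B           A
  Initial  5.5561e-05     0.04807
  Change  -1.6242e-05  1.6242e-05
  Equil    3.9319e-05     0.04809
  solve Keq expr → x = 1.6242e-05; check Q = 1223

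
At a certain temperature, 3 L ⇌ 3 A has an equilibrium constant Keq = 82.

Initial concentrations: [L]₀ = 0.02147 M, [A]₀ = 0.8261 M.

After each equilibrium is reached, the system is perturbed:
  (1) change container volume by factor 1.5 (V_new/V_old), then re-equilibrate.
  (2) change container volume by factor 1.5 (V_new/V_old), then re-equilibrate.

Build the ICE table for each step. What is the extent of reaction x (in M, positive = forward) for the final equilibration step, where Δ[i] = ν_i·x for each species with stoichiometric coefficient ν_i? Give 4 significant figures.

Q₀ = 5.6964e+04 vs Keq = 82 ⇒ Q>K, reverse
Step 1:
                    L           A
  init        0.02147      0.8261
  Δ            0.1371     -0.1371
  eq           0.1586       0.689
  solve Keq expr → x = -0.04571; check Q = 82
Then change container volume by factor 1.5 (V_new/V_old).
Step 2:
                    L           A
  init         0.1057      0.4593
  Δ                 0           0
  eq           0.1057      0.4593
  solve Keq expr → x = 0; check Q = 82
Then change container volume by factor 1.5 (V_new/V_old).
Step 3:
                    L           A
  init        0.07048      0.3062
  Δ                 0           0
  eq          0.07048      0.3062
  solve Keq expr → x = 0; check Q = 82

x = 0 M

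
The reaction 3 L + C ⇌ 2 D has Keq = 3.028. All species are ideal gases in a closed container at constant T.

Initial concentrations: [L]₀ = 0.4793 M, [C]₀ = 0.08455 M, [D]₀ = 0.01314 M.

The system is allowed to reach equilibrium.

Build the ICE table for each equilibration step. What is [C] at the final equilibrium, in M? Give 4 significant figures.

Q₀ = 0.01855 vs Keq = 3.028 ⇒ Q<K, forward
Step 1:
                   L          C          D
  Initial     0.4793    0.08455    0.01314
  Change     -0.1092   -0.03641    0.07282
  Equil       0.3701    0.04814    0.08596
  solve Keq expr → x = 0.03641; check Q = 3.028

[C]_eq = 0.04814 M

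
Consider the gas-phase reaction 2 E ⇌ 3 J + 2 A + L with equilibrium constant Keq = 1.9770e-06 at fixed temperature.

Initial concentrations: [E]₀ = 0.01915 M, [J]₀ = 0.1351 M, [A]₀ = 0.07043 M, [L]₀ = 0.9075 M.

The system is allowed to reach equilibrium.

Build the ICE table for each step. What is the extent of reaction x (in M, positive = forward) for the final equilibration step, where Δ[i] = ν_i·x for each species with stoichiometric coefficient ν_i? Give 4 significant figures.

Q₀ = 0.03027 vs Keq = 1.9770e-06 ⇒ Q>K, reverse
Step 1:
                    E           J           A           L
  init        0.01915      0.1351     0.07043      0.9075
  Δ           0.05887     -0.0883    -0.05887    -0.02943
  eq          0.07802      0.0468     0.01156      0.8781
  solve Keq expr → x = -0.02943; check Q = 1.9770e-06

x = -0.02943 M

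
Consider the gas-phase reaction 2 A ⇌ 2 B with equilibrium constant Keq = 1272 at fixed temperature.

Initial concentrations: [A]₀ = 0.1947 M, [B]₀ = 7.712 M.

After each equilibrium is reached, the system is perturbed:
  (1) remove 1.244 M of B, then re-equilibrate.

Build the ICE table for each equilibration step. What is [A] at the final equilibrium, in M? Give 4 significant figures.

Q₀ = 1569 vs Keq = 1272 ⇒ Q>K, reverse
Step 1:
                    A           B
  Initial      0.1947       7.712
  Change      0.02095    -0.02095
  Equil        0.2156       7.691
  solve Keq expr → x = -0.01047; check Q = 1272
Then remove 1.244 M of B.
Step 2:
                    A           B
  Initial      0.2156       6.447
  Change     -0.03393     0.03393
  Equil        0.1817       6.481
  solve Keq expr → x = 0.01696; check Q = 1272

[A]_eq = 0.1817 M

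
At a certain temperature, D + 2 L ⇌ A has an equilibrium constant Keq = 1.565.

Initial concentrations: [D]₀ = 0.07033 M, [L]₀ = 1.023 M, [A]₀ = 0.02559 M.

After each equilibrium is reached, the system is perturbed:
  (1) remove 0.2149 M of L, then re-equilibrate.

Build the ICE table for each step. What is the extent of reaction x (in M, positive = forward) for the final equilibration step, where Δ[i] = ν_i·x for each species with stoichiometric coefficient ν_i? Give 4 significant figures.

x = -0.01069 M

Q₀ = 0.3477 vs Keq = 1.565 ⇒ Q<K, forward
Step 1:
                   D          L          A
  I          0.07033      1.023    0.02559
  C         -0.03109   -0.06219    0.03109
  E          0.03924     0.9608    0.05668
  solve Keq expr → x = 0.03109; check Q = 1.565
Then remove 0.2149 M of L.
Step 2:
                   D          L          A
  I          0.03924     0.7459    0.05668
  C          0.01069    0.02138   -0.01069
  E          0.04992     0.7673      0.046
  solve Keq expr → x = -0.01069; check Q = 1.565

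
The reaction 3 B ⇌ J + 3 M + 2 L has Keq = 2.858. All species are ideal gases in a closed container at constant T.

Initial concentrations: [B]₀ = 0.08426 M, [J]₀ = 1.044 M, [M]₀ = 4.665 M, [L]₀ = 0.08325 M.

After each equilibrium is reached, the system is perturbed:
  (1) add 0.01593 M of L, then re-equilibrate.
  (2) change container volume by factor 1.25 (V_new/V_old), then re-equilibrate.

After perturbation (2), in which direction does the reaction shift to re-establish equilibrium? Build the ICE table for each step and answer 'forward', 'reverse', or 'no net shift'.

Q₀ = 1228 vs Keq = 2.858 ⇒ Q>K, reverse
Step 1:
                    B           J           M           L
  init        0.08426       1.044       4.665     0.08325
  Δ            0.1038    -0.03458     -0.1038    -0.06917
  eq            0.188       1.009       4.561     0.01408
  solve Keq expr → x = -0.03458; check Q = 2.858
Then add 0.01593 M of L.
Step 2:
                    B           J           M           L
  init          0.188       1.009       4.561     0.03001
  Δ           0.02016    -0.00672    -0.02016    -0.01344
  eq           0.2082       1.003       4.541     0.01657
  solve Keq expr → x = -0.00672; check Q = 2.858
Then change container volume by factor 1.25 (V_new/V_old).
Step 3:
                    B           J           M           L
  init         0.1665      0.8022       3.633     0.01326
  Δ         -0.006253    0.002084    0.006253    0.004169
  eq           0.1603      0.8042       3.639     0.01743
  solve Keq expr → x = 0.002084; check Q = 2.858

Direction: forward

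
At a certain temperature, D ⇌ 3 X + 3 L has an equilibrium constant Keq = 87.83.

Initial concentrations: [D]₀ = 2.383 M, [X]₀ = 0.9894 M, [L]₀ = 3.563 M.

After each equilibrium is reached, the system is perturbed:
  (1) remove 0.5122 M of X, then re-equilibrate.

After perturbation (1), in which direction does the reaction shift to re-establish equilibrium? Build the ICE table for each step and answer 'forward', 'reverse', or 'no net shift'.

Direction: forward

Q₀ = 18.38 vs Keq = 87.83 ⇒ Q<K, forward
Step 1:
                   D          X          L
  I            2.383     0.9894      3.563
  C           -0.152     0.4559     0.4559
  E            2.231      1.445      4.019
  solve Keq expr → x = 0.152; check Q = 87.83
Then remove 0.5122 M of X.
Step 2:
                   D          X          L
  I            2.231     0.9331      4.019
  C          -0.1222     0.3667     0.3667
  E            2.109        1.3      4.386
  solve Keq expr → x = 0.1222; check Q = 87.83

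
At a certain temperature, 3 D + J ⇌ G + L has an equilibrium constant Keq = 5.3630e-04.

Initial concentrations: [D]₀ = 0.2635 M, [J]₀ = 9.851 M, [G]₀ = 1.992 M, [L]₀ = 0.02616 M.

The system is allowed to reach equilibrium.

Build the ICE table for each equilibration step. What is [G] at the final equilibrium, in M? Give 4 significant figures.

[G]_eq = 1.966 M

Q₀ = 0.2891 vs Keq = 5.3630e-04 ⇒ Q>K, reverse
Step 1:
                   D          J          G          L
  Initial     0.2635      9.851      1.992    0.02616
  Change     0.07816    0.02605   -0.02605   -0.02605
  Equil       0.3417      9.877      1.966 1.0746e-04
  solve Keq expr → x = -0.02605; check Q = 5.3630e-04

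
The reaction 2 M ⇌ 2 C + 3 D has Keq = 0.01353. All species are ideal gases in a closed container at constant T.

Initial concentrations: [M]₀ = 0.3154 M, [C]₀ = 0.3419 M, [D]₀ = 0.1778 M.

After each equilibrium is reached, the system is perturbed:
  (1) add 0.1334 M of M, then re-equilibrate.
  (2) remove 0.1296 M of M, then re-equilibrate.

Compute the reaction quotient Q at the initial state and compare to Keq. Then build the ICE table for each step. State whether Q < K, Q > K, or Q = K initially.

Q₀ = 0.006605 vs Keq = 0.01353 ⇒ Q<K, forward
Step 1:
                    M           C           D
  I            0.3154      0.3419      0.1778
  C          -0.02014     0.02014      0.0302
  E            0.2953       0.362       0.208
  solve Keq expr → x = 0.01007; check Q = 0.01353
Then add 0.1334 M of M.
Step 2:
                    M           C           D
  I            0.4287       0.362       0.208
  C          -0.02481     0.02481     0.03722
  E            0.4039      0.3868      0.2452
  solve Keq expr → x = 0.01241; check Q = 0.01353
Then remove 0.1296 M of M.
Step 3:
                    M           C           D
  I            0.2743      0.3868      0.2452
  C           0.02405    -0.02405    -0.03608
  E            0.2983      0.3628      0.2091
  solve Keq expr → x = -0.01203; check Q = 0.01353

Q₀ = 0.006605; Q < K (proceeds forward)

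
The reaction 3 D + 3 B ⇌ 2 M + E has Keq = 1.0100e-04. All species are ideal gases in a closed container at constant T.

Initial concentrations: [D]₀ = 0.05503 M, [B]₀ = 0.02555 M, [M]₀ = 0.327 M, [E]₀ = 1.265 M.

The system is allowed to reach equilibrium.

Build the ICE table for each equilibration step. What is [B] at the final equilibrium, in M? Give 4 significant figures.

[B]_eq = 0.5139 M

Q₀ = 4.8665e+07 vs Keq = 1.0100e-04 ⇒ Q>K, reverse
Step 1:
                  D         B         M         E
  init      0.05503   0.02555     0.327     1.265
  Δ          0.4884    0.4884   -0.3256   -0.1628
  eq         0.5434    0.5139  0.001413     1.102
  solve Keq expr → x = -0.1628; check Q = 1.0100e-04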